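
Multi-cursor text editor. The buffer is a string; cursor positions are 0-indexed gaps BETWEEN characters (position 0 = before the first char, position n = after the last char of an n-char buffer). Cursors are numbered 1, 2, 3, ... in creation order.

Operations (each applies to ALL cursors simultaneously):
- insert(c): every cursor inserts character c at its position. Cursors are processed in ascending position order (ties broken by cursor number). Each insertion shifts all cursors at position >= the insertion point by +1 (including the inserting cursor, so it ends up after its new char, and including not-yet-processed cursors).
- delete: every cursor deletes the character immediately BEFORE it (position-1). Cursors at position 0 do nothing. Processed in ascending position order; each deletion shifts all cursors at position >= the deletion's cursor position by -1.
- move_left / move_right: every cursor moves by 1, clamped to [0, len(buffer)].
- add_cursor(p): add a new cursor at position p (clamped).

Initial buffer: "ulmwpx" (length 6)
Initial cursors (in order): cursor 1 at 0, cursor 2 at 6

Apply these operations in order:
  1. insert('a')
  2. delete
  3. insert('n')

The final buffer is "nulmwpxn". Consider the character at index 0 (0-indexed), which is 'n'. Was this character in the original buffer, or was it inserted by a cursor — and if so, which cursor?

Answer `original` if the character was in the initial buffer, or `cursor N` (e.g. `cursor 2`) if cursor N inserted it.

Answer: cursor 1

Derivation:
After op 1 (insert('a')): buffer="aulmwpxa" (len 8), cursors c1@1 c2@8, authorship 1......2
After op 2 (delete): buffer="ulmwpx" (len 6), cursors c1@0 c2@6, authorship ......
After op 3 (insert('n')): buffer="nulmwpxn" (len 8), cursors c1@1 c2@8, authorship 1......2
Authorship (.=original, N=cursor N): 1 . . . . . . 2
Index 0: author = 1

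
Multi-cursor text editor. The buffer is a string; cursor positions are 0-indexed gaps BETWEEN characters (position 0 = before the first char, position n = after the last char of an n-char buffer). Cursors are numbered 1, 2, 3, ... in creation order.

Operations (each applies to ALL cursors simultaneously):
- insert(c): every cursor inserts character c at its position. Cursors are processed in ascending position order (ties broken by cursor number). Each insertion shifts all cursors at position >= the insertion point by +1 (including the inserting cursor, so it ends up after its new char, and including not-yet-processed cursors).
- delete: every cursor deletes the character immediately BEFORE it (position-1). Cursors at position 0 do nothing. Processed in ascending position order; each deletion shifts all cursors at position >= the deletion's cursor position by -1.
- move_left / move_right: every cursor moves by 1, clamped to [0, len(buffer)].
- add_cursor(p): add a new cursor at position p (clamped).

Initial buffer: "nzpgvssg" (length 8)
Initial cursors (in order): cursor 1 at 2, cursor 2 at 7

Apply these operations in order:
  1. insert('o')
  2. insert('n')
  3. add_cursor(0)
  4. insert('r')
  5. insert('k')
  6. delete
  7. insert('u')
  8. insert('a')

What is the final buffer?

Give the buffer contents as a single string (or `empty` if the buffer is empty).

After op 1 (insert('o')): buffer="nzopgvssog" (len 10), cursors c1@3 c2@9, authorship ..1.....2.
After op 2 (insert('n')): buffer="nzonpgvssong" (len 12), cursors c1@4 c2@11, authorship ..11.....22.
After op 3 (add_cursor(0)): buffer="nzonpgvssong" (len 12), cursors c3@0 c1@4 c2@11, authorship ..11.....22.
After op 4 (insert('r')): buffer="rnzonrpgvssonrg" (len 15), cursors c3@1 c1@6 c2@14, authorship 3..111.....222.
After op 5 (insert('k')): buffer="rknzonrkpgvssonrkg" (len 18), cursors c3@2 c1@8 c2@17, authorship 33..1111.....2222.
After op 6 (delete): buffer="rnzonrpgvssonrg" (len 15), cursors c3@1 c1@6 c2@14, authorship 3..111.....222.
After op 7 (insert('u')): buffer="runzonrupgvssonrug" (len 18), cursors c3@2 c1@8 c2@17, authorship 33..1111.....2222.
After op 8 (insert('a')): buffer="ruanzonruapgvssonruag" (len 21), cursors c3@3 c1@10 c2@20, authorship 333..11111.....22222.

Answer: ruanzonruapgvssonruag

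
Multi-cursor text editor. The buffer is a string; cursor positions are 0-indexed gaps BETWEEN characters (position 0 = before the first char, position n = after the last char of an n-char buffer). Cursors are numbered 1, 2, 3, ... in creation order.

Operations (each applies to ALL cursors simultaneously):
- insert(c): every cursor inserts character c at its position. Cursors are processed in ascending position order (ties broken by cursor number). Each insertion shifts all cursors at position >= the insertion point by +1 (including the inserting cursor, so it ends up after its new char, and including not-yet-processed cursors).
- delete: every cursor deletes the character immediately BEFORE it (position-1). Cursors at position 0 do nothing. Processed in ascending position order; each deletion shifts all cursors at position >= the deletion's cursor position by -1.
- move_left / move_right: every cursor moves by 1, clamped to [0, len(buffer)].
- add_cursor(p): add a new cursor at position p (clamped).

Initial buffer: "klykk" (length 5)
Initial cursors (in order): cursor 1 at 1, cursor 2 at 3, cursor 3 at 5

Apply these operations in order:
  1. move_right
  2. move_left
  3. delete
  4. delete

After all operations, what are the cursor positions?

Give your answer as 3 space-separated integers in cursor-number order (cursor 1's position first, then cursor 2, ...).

After op 1 (move_right): buffer="klykk" (len 5), cursors c1@2 c2@4 c3@5, authorship .....
After op 2 (move_left): buffer="klykk" (len 5), cursors c1@1 c2@3 c3@4, authorship .....
After op 3 (delete): buffer="lk" (len 2), cursors c1@0 c2@1 c3@1, authorship ..
After op 4 (delete): buffer="k" (len 1), cursors c1@0 c2@0 c3@0, authorship .

Answer: 0 0 0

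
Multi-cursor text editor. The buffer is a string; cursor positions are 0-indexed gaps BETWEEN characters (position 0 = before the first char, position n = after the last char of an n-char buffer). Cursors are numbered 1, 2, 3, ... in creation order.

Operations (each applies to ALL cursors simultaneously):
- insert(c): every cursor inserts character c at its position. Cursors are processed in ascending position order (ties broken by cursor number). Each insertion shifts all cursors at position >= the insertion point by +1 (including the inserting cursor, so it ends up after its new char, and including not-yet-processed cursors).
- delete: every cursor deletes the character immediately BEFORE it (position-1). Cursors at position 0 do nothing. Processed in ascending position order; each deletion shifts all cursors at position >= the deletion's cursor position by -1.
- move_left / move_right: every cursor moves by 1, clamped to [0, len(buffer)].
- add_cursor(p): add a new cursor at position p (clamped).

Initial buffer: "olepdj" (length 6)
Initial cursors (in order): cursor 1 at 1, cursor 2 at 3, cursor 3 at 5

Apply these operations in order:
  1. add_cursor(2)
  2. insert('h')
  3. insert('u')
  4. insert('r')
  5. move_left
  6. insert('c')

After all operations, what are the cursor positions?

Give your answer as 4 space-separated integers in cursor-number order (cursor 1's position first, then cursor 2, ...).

Answer: 4 14 20 9

Derivation:
After op 1 (add_cursor(2)): buffer="olepdj" (len 6), cursors c1@1 c4@2 c2@3 c3@5, authorship ......
After op 2 (insert('h')): buffer="ohlhehpdhj" (len 10), cursors c1@2 c4@4 c2@6 c3@9, authorship .1.4.2..3.
After op 3 (insert('u')): buffer="ohulhuehupdhuj" (len 14), cursors c1@3 c4@6 c2@9 c3@13, authorship .11.44.22..33.
After op 4 (insert('r')): buffer="ohurlhurehurpdhurj" (len 18), cursors c1@4 c4@8 c2@12 c3@17, authorship .111.444.222..333.
After op 5 (move_left): buffer="ohurlhurehurpdhurj" (len 18), cursors c1@3 c4@7 c2@11 c3@16, authorship .111.444.222..333.
After op 6 (insert('c')): buffer="ohucrlhucrehucrpdhucrj" (len 22), cursors c1@4 c4@9 c2@14 c3@20, authorship .1111.4444.2222..3333.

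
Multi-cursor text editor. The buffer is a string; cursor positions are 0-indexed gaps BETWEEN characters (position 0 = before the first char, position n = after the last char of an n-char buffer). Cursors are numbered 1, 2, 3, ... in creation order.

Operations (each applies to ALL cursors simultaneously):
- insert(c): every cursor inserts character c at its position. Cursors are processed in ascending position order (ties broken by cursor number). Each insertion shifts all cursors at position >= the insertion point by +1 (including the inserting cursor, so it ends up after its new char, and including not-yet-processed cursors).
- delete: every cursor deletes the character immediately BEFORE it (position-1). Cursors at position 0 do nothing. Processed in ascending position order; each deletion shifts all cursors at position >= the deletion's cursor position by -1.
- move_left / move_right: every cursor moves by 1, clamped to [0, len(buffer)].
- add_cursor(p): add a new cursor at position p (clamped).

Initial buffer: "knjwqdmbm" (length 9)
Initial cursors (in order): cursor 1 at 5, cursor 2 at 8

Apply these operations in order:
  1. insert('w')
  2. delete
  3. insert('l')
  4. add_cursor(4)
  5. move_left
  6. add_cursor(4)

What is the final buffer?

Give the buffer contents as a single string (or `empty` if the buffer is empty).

Answer: knjwqldmblm

Derivation:
After op 1 (insert('w')): buffer="knjwqwdmbwm" (len 11), cursors c1@6 c2@10, authorship .....1...2.
After op 2 (delete): buffer="knjwqdmbm" (len 9), cursors c1@5 c2@8, authorship .........
After op 3 (insert('l')): buffer="knjwqldmblm" (len 11), cursors c1@6 c2@10, authorship .....1...2.
After op 4 (add_cursor(4)): buffer="knjwqldmblm" (len 11), cursors c3@4 c1@6 c2@10, authorship .....1...2.
After op 5 (move_left): buffer="knjwqldmblm" (len 11), cursors c3@3 c1@5 c2@9, authorship .....1...2.
After op 6 (add_cursor(4)): buffer="knjwqldmblm" (len 11), cursors c3@3 c4@4 c1@5 c2@9, authorship .....1...2.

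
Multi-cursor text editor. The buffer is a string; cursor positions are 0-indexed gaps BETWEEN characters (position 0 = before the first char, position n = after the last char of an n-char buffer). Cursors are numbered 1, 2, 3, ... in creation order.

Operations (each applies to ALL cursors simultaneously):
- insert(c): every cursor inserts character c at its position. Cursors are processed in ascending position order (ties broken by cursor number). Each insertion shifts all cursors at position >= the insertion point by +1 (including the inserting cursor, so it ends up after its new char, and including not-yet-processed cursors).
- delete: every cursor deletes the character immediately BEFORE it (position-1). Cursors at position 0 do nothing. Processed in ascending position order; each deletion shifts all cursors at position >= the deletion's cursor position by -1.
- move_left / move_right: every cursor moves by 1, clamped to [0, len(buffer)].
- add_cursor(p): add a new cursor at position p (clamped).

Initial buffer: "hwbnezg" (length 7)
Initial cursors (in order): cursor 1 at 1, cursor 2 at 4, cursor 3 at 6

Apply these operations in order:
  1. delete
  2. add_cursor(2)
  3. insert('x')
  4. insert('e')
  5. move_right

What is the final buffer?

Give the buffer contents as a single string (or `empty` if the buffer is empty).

Answer: xewbxxeeexeg

Derivation:
After op 1 (delete): buffer="wbeg" (len 4), cursors c1@0 c2@2 c3@3, authorship ....
After op 2 (add_cursor(2)): buffer="wbeg" (len 4), cursors c1@0 c2@2 c4@2 c3@3, authorship ....
After op 3 (insert('x')): buffer="xwbxxexg" (len 8), cursors c1@1 c2@5 c4@5 c3@7, authorship 1..24.3.
After op 4 (insert('e')): buffer="xewbxxeeexeg" (len 12), cursors c1@2 c2@8 c4@8 c3@11, authorship 11..2424.33.
After op 5 (move_right): buffer="xewbxxeeexeg" (len 12), cursors c1@3 c2@9 c4@9 c3@12, authorship 11..2424.33.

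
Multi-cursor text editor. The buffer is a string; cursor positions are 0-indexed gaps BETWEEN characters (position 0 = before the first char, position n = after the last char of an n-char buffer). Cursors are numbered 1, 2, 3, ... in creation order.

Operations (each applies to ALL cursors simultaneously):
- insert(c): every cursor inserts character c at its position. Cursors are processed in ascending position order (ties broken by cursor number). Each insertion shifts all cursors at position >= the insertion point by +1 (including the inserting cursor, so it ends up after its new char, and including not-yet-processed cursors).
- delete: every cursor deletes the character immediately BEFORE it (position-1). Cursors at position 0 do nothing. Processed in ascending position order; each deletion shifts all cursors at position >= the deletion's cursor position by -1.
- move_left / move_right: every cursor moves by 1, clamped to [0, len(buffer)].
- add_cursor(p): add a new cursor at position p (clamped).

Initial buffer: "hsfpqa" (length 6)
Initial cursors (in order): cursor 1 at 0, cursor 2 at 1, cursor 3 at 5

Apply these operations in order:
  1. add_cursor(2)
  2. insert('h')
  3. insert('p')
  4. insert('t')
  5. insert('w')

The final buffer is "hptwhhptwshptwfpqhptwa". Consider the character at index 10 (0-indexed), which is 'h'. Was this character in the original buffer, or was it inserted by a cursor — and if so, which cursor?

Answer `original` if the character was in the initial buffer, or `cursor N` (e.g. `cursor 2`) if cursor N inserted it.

Answer: cursor 4

Derivation:
After op 1 (add_cursor(2)): buffer="hsfpqa" (len 6), cursors c1@0 c2@1 c4@2 c3@5, authorship ......
After op 2 (insert('h')): buffer="hhhshfpqha" (len 10), cursors c1@1 c2@3 c4@5 c3@9, authorship 1.2.4...3.
After op 3 (insert('p')): buffer="hphhpshpfpqhpa" (len 14), cursors c1@2 c2@5 c4@8 c3@13, authorship 11.22.44...33.
After op 4 (insert('t')): buffer="hpthhptshptfpqhpta" (len 18), cursors c1@3 c2@7 c4@11 c3@17, authorship 111.222.444...333.
After op 5 (insert('w')): buffer="hptwhhptwshptwfpqhptwa" (len 22), cursors c1@4 c2@9 c4@14 c3@21, authorship 1111.2222.4444...3333.
Authorship (.=original, N=cursor N): 1 1 1 1 . 2 2 2 2 . 4 4 4 4 . . . 3 3 3 3 .
Index 10: author = 4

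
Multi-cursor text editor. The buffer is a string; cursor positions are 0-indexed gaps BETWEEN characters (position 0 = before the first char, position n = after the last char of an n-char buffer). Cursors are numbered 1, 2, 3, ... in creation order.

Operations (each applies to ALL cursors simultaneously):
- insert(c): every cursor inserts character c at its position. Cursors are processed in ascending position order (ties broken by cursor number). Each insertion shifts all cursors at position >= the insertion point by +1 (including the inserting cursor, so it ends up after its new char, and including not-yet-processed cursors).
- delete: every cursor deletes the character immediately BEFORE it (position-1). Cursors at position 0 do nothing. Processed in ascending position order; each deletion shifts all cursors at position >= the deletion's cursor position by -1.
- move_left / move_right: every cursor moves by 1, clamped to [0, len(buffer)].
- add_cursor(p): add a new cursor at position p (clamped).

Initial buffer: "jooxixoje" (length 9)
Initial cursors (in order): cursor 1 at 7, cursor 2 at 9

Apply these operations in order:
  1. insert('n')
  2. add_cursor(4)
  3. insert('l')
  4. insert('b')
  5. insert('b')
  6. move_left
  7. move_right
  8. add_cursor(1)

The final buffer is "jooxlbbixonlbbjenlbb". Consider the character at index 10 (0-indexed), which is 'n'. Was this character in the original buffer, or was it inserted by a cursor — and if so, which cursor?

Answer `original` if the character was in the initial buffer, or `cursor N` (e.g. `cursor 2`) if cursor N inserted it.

After op 1 (insert('n')): buffer="jooxixonjen" (len 11), cursors c1@8 c2@11, authorship .......1..2
After op 2 (add_cursor(4)): buffer="jooxixonjen" (len 11), cursors c3@4 c1@8 c2@11, authorship .......1..2
After op 3 (insert('l')): buffer="jooxlixonljenl" (len 14), cursors c3@5 c1@10 c2@14, authorship ....3...11..22
After op 4 (insert('b')): buffer="jooxlbixonlbjenlb" (len 17), cursors c3@6 c1@12 c2@17, authorship ....33...111..222
After op 5 (insert('b')): buffer="jooxlbbixonlbbjenlbb" (len 20), cursors c3@7 c1@14 c2@20, authorship ....333...1111..2222
After op 6 (move_left): buffer="jooxlbbixonlbbjenlbb" (len 20), cursors c3@6 c1@13 c2@19, authorship ....333...1111..2222
After op 7 (move_right): buffer="jooxlbbixonlbbjenlbb" (len 20), cursors c3@7 c1@14 c2@20, authorship ....333...1111..2222
After op 8 (add_cursor(1)): buffer="jooxlbbixonlbbjenlbb" (len 20), cursors c4@1 c3@7 c1@14 c2@20, authorship ....333...1111..2222
Authorship (.=original, N=cursor N): . . . . 3 3 3 . . . 1 1 1 1 . . 2 2 2 2
Index 10: author = 1

Answer: cursor 1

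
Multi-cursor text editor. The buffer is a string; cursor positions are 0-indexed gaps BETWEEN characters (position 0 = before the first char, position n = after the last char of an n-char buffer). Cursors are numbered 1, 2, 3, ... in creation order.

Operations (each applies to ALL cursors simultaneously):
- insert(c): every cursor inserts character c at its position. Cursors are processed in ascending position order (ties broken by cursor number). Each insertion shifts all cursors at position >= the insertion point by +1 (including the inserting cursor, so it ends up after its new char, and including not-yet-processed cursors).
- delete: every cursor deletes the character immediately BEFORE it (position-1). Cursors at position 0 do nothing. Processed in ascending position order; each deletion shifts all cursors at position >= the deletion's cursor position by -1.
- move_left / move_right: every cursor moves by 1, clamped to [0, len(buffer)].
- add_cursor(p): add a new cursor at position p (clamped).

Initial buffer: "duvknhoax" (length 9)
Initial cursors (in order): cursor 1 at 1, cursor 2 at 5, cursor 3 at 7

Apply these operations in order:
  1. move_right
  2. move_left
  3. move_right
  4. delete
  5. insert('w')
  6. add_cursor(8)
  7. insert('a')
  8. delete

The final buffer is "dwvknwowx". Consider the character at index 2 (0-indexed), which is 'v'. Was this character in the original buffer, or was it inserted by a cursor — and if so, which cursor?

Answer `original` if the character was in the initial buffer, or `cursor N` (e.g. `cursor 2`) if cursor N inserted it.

Answer: original

Derivation:
After op 1 (move_right): buffer="duvknhoax" (len 9), cursors c1@2 c2@6 c3@8, authorship .........
After op 2 (move_left): buffer="duvknhoax" (len 9), cursors c1@1 c2@5 c3@7, authorship .........
After op 3 (move_right): buffer="duvknhoax" (len 9), cursors c1@2 c2@6 c3@8, authorship .........
After op 4 (delete): buffer="dvknox" (len 6), cursors c1@1 c2@4 c3@5, authorship ......
After op 5 (insert('w')): buffer="dwvknwowx" (len 9), cursors c1@2 c2@6 c3@8, authorship .1...2.3.
After op 6 (add_cursor(8)): buffer="dwvknwowx" (len 9), cursors c1@2 c2@6 c3@8 c4@8, authorship .1...2.3.
After op 7 (insert('a')): buffer="dwavknwaowaax" (len 13), cursors c1@3 c2@8 c3@12 c4@12, authorship .11...22.334.
After op 8 (delete): buffer="dwvknwowx" (len 9), cursors c1@2 c2@6 c3@8 c4@8, authorship .1...2.3.
Authorship (.=original, N=cursor N): . 1 . . . 2 . 3 .
Index 2: author = original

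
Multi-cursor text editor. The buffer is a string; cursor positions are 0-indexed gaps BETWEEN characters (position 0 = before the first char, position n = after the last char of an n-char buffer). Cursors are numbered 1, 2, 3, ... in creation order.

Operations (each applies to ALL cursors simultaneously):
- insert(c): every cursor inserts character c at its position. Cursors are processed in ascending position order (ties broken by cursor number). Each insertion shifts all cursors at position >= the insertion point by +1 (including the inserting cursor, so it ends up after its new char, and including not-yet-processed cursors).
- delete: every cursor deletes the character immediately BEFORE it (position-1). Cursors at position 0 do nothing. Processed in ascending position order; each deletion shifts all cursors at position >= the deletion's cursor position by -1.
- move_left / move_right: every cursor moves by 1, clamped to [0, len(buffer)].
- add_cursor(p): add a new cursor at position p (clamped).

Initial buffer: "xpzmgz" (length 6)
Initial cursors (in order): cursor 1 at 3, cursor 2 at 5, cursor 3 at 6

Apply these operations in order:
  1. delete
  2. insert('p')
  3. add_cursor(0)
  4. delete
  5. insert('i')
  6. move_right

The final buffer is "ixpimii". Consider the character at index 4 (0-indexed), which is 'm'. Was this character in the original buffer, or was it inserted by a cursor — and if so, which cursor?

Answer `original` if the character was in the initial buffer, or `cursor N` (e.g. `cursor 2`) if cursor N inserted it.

After op 1 (delete): buffer="xpm" (len 3), cursors c1@2 c2@3 c3@3, authorship ...
After op 2 (insert('p')): buffer="xppmpp" (len 6), cursors c1@3 c2@6 c3@6, authorship ..1.23
After op 3 (add_cursor(0)): buffer="xppmpp" (len 6), cursors c4@0 c1@3 c2@6 c3@6, authorship ..1.23
After op 4 (delete): buffer="xpm" (len 3), cursors c4@0 c1@2 c2@3 c3@3, authorship ...
After op 5 (insert('i')): buffer="ixpimii" (len 7), cursors c4@1 c1@4 c2@7 c3@7, authorship 4..1.23
After op 6 (move_right): buffer="ixpimii" (len 7), cursors c4@2 c1@5 c2@7 c3@7, authorship 4..1.23
Authorship (.=original, N=cursor N): 4 . . 1 . 2 3
Index 4: author = original

Answer: original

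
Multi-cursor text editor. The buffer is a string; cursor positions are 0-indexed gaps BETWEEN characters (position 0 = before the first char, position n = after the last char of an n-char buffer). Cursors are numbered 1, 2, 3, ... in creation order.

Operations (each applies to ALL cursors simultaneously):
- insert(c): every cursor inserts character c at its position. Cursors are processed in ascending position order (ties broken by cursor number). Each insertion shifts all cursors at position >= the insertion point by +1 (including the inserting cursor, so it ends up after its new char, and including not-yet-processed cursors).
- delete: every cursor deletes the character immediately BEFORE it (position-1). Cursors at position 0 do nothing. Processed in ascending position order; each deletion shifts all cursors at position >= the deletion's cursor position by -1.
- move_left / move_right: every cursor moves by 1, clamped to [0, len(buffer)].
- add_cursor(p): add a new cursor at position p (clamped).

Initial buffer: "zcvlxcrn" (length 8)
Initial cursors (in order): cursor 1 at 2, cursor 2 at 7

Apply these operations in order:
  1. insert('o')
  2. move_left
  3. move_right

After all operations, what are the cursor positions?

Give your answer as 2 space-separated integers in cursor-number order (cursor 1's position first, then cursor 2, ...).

After op 1 (insert('o')): buffer="zcovlxcron" (len 10), cursors c1@3 c2@9, authorship ..1.....2.
After op 2 (move_left): buffer="zcovlxcron" (len 10), cursors c1@2 c2@8, authorship ..1.....2.
After op 3 (move_right): buffer="zcovlxcron" (len 10), cursors c1@3 c2@9, authorship ..1.....2.

Answer: 3 9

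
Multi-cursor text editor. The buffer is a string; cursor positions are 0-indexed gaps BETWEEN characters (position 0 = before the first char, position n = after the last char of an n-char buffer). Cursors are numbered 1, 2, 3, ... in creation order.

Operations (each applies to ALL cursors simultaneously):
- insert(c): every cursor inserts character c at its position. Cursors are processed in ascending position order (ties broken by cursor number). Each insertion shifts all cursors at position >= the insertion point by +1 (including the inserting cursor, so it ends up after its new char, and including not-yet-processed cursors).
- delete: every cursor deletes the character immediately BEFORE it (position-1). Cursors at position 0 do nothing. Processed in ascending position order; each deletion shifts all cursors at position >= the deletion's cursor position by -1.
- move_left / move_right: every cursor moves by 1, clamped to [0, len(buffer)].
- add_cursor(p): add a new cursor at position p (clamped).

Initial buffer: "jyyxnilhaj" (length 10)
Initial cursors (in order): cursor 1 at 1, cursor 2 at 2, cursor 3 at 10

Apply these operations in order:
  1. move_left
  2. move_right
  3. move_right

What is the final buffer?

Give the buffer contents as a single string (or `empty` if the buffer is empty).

After op 1 (move_left): buffer="jyyxnilhaj" (len 10), cursors c1@0 c2@1 c3@9, authorship ..........
After op 2 (move_right): buffer="jyyxnilhaj" (len 10), cursors c1@1 c2@2 c3@10, authorship ..........
After op 3 (move_right): buffer="jyyxnilhaj" (len 10), cursors c1@2 c2@3 c3@10, authorship ..........

Answer: jyyxnilhaj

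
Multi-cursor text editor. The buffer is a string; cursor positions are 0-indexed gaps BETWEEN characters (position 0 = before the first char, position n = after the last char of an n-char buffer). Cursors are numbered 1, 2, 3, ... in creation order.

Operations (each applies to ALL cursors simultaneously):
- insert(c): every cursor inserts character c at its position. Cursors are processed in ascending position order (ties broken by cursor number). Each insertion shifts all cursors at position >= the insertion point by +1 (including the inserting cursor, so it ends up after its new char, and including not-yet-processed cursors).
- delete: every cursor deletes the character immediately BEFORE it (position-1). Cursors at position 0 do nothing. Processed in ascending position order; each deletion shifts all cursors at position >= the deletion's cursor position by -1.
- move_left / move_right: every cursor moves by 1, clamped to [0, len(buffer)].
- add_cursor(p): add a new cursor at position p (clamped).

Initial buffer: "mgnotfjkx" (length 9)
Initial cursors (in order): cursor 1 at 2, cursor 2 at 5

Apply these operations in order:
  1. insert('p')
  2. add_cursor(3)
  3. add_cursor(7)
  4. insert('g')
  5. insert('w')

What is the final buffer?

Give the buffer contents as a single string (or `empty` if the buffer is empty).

Answer: mgpggwwnotpggwwfjkx

Derivation:
After op 1 (insert('p')): buffer="mgpnotpfjkx" (len 11), cursors c1@3 c2@7, authorship ..1...2....
After op 2 (add_cursor(3)): buffer="mgpnotpfjkx" (len 11), cursors c1@3 c3@3 c2@7, authorship ..1...2....
After op 3 (add_cursor(7)): buffer="mgpnotpfjkx" (len 11), cursors c1@3 c3@3 c2@7 c4@7, authorship ..1...2....
After op 4 (insert('g')): buffer="mgpggnotpggfjkx" (len 15), cursors c1@5 c3@5 c2@11 c4@11, authorship ..113...224....
After op 5 (insert('w')): buffer="mgpggwwnotpggwwfjkx" (len 19), cursors c1@7 c3@7 c2@15 c4@15, authorship ..11313...22424....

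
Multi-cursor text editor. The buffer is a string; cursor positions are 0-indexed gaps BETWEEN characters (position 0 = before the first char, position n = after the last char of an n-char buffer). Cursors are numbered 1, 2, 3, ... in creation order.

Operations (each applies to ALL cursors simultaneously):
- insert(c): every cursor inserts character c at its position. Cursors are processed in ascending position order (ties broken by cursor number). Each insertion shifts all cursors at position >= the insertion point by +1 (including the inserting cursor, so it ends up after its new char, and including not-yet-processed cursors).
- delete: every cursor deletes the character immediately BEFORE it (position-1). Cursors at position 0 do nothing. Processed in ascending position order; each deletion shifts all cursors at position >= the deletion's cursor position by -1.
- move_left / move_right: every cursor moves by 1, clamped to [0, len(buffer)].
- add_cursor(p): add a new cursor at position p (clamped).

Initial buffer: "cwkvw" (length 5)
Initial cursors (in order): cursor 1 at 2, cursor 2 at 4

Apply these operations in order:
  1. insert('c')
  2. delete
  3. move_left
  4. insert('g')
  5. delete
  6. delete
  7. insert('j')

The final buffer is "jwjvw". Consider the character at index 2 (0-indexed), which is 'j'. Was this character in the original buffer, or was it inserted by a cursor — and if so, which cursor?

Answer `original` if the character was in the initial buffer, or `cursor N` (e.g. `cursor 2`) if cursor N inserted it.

Answer: cursor 2

Derivation:
After op 1 (insert('c')): buffer="cwckvcw" (len 7), cursors c1@3 c2@6, authorship ..1..2.
After op 2 (delete): buffer="cwkvw" (len 5), cursors c1@2 c2@4, authorship .....
After op 3 (move_left): buffer="cwkvw" (len 5), cursors c1@1 c2@3, authorship .....
After op 4 (insert('g')): buffer="cgwkgvw" (len 7), cursors c1@2 c2@5, authorship .1..2..
After op 5 (delete): buffer="cwkvw" (len 5), cursors c1@1 c2@3, authorship .....
After op 6 (delete): buffer="wvw" (len 3), cursors c1@0 c2@1, authorship ...
After op 7 (insert('j')): buffer="jwjvw" (len 5), cursors c1@1 c2@3, authorship 1.2..
Authorship (.=original, N=cursor N): 1 . 2 . .
Index 2: author = 2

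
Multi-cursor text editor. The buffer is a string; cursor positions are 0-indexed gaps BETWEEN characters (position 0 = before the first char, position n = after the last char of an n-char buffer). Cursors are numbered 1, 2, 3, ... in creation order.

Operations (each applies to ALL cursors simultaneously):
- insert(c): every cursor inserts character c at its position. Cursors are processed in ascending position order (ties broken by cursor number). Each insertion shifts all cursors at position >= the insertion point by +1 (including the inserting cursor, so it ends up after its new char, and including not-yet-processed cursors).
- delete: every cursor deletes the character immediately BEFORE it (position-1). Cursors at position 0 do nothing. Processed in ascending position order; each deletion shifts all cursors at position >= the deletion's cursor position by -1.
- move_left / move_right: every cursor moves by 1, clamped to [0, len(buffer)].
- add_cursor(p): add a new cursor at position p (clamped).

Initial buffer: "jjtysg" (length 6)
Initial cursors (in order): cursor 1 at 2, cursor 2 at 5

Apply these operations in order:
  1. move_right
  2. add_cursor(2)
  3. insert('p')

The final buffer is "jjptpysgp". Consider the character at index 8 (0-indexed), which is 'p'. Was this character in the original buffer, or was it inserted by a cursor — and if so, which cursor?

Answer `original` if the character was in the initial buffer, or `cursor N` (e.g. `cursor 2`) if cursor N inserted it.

Answer: cursor 2

Derivation:
After op 1 (move_right): buffer="jjtysg" (len 6), cursors c1@3 c2@6, authorship ......
After op 2 (add_cursor(2)): buffer="jjtysg" (len 6), cursors c3@2 c1@3 c2@6, authorship ......
After op 3 (insert('p')): buffer="jjptpysgp" (len 9), cursors c3@3 c1@5 c2@9, authorship ..3.1...2
Authorship (.=original, N=cursor N): . . 3 . 1 . . . 2
Index 8: author = 2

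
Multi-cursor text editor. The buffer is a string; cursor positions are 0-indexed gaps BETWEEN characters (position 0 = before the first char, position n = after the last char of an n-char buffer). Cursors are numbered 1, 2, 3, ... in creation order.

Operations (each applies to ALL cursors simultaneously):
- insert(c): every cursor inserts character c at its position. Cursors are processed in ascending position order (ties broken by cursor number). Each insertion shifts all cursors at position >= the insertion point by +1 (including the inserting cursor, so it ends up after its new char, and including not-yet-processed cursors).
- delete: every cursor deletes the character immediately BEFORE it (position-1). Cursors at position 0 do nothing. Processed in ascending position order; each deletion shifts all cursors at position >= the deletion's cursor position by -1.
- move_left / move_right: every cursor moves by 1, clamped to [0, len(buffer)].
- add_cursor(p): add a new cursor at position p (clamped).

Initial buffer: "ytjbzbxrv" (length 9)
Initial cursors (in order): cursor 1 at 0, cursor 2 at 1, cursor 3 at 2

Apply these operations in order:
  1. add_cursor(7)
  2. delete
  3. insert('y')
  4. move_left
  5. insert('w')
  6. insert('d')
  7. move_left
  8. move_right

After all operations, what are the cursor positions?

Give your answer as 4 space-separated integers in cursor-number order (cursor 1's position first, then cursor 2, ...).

After op 1 (add_cursor(7)): buffer="ytjbzbxrv" (len 9), cursors c1@0 c2@1 c3@2 c4@7, authorship .........
After op 2 (delete): buffer="jbzbrv" (len 6), cursors c1@0 c2@0 c3@0 c4@4, authorship ......
After op 3 (insert('y')): buffer="yyyjbzbyrv" (len 10), cursors c1@3 c2@3 c3@3 c4@8, authorship 123....4..
After op 4 (move_left): buffer="yyyjbzbyrv" (len 10), cursors c1@2 c2@2 c3@2 c4@7, authorship 123....4..
After op 5 (insert('w')): buffer="yywwwyjbzbwyrv" (len 14), cursors c1@5 c2@5 c3@5 c4@11, authorship 121233....44..
After op 6 (insert('d')): buffer="yywwwdddyjbzbwdyrv" (len 18), cursors c1@8 c2@8 c3@8 c4@15, authorship 121231233....444..
After op 7 (move_left): buffer="yywwwdddyjbzbwdyrv" (len 18), cursors c1@7 c2@7 c3@7 c4@14, authorship 121231233....444..
After op 8 (move_right): buffer="yywwwdddyjbzbwdyrv" (len 18), cursors c1@8 c2@8 c3@8 c4@15, authorship 121231233....444..

Answer: 8 8 8 15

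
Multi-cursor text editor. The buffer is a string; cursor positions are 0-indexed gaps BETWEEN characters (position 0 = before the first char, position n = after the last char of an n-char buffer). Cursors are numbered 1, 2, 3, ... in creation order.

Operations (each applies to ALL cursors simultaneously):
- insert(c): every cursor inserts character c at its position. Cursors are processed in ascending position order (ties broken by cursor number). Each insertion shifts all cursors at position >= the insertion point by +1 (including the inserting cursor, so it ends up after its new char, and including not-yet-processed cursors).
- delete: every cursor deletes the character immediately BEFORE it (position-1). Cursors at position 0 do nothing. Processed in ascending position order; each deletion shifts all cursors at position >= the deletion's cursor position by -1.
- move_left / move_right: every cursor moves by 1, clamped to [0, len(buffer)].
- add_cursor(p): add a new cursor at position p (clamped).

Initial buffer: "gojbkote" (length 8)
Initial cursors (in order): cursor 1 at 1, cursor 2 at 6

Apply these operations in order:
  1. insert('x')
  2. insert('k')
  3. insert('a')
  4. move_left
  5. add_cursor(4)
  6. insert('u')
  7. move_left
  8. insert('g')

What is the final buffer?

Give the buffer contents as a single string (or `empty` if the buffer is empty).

After op 1 (insert('x')): buffer="gxojbkoxte" (len 10), cursors c1@2 c2@8, authorship .1.....2..
After op 2 (insert('k')): buffer="gxkojbkoxkte" (len 12), cursors c1@3 c2@10, authorship .11.....22..
After op 3 (insert('a')): buffer="gxkaojbkoxkate" (len 14), cursors c1@4 c2@12, authorship .111.....222..
After op 4 (move_left): buffer="gxkaojbkoxkate" (len 14), cursors c1@3 c2@11, authorship .111.....222..
After op 5 (add_cursor(4)): buffer="gxkaojbkoxkate" (len 14), cursors c1@3 c3@4 c2@11, authorship .111.....222..
After op 6 (insert('u')): buffer="gxkuauojbkoxkuate" (len 17), cursors c1@4 c3@6 c2@14, authorship .11113.....2222..
After op 7 (move_left): buffer="gxkuauojbkoxkuate" (len 17), cursors c1@3 c3@5 c2@13, authorship .11113.....2222..
After op 8 (insert('g')): buffer="gxkguaguojbkoxkguate" (len 20), cursors c1@4 c3@7 c2@16, authorship .1111133.....22222..

Answer: gxkguaguojbkoxkguate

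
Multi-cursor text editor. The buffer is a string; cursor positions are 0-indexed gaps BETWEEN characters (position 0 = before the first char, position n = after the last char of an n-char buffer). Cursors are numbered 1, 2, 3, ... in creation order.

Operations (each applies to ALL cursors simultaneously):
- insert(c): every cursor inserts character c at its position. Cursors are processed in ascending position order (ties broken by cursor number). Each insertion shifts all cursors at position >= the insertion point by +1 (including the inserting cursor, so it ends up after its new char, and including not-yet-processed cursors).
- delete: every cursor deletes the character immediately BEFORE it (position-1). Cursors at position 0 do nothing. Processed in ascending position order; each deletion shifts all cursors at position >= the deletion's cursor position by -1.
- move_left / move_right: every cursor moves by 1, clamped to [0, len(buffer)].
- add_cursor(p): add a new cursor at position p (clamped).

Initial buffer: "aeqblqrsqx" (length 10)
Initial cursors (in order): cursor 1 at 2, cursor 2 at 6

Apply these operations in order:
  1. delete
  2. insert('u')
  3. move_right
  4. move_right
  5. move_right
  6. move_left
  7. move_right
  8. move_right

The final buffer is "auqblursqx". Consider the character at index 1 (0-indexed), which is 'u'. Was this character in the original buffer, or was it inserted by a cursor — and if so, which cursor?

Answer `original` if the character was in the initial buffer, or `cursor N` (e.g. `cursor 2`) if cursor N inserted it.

Answer: cursor 1

Derivation:
After op 1 (delete): buffer="aqblrsqx" (len 8), cursors c1@1 c2@4, authorship ........
After op 2 (insert('u')): buffer="auqblursqx" (len 10), cursors c1@2 c2@6, authorship .1...2....
After op 3 (move_right): buffer="auqblursqx" (len 10), cursors c1@3 c2@7, authorship .1...2....
After op 4 (move_right): buffer="auqblursqx" (len 10), cursors c1@4 c2@8, authorship .1...2....
After op 5 (move_right): buffer="auqblursqx" (len 10), cursors c1@5 c2@9, authorship .1...2....
After op 6 (move_left): buffer="auqblursqx" (len 10), cursors c1@4 c2@8, authorship .1...2....
After op 7 (move_right): buffer="auqblursqx" (len 10), cursors c1@5 c2@9, authorship .1...2....
After op 8 (move_right): buffer="auqblursqx" (len 10), cursors c1@6 c2@10, authorship .1...2....
Authorship (.=original, N=cursor N): . 1 . . . 2 . . . .
Index 1: author = 1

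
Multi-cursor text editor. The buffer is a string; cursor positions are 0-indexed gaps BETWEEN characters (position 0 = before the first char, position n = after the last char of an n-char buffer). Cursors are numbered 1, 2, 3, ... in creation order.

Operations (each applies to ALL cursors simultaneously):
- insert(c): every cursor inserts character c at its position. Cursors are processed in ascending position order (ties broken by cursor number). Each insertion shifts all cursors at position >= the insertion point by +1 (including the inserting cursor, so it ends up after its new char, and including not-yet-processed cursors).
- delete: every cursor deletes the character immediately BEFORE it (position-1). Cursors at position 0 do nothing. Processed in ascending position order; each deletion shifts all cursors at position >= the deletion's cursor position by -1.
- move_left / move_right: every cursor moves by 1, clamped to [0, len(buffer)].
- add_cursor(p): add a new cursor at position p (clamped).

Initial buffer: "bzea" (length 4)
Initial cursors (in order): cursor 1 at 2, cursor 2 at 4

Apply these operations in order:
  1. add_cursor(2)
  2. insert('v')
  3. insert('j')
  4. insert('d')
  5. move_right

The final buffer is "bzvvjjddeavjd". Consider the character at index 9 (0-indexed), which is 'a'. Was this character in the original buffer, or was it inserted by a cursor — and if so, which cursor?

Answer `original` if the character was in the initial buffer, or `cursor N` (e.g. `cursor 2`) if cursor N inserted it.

After op 1 (add_cursor(2)): buffer="bzea" (len 4), cursors c1@2 c3@2 c2@4, authorship ....
After op 2 (insert('v')): buffer="bzvveav" (len 7), cursors c1@4 c3@4 c2@7, authorship ..13..2
After op 3 (insert('j')): buffer="bzvvjjeavj" (len 10), cursors c1@6 c3@6 c2@10, authorship ..1313..22
After op 4 (insert('d')): buffer="bzvvjjddeavjd" (len 13), cursors c1@8 c3@8 c2@13, authorship ..131313..222
After op 5 (move_right): buffer="bzvvjjddeavjd" (len 13), cursors c1@9 c3@9 c2@13, authorship ..131313..222
Authorship (.=original, N=cursor N): . . 1 3 1 3 1 3 . . 2 2 2
Index 9: author = original

Answer: original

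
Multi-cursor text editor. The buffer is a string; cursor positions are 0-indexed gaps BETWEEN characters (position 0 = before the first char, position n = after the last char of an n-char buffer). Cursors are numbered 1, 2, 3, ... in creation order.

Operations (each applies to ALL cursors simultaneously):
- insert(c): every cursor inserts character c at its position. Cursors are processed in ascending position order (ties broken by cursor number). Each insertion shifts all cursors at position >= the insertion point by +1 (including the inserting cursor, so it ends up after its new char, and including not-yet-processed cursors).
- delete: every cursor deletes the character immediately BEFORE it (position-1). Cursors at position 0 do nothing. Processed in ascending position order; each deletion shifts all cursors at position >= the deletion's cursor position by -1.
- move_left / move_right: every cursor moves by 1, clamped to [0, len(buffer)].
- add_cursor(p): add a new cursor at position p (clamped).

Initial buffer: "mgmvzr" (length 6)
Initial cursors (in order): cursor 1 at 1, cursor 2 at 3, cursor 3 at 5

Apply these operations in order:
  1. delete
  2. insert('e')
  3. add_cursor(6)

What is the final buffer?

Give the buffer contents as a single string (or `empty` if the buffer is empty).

Answer: egever

Derivation:
After op 1 (delete): buffer="gvr" (len 3), cursors c1@0 c2@1 c3@2, authorship ...
After op 2 (insert('e')): buffer="egever" (len 6), cursors c1@1 c2@3 c3@5, authorship 1.2.3.
After op 3 (add_cursor(6)): buffer="egever" (len 6), cursors c1@1 c2@3 c3@5 c4@6, authorship 1.2.3.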